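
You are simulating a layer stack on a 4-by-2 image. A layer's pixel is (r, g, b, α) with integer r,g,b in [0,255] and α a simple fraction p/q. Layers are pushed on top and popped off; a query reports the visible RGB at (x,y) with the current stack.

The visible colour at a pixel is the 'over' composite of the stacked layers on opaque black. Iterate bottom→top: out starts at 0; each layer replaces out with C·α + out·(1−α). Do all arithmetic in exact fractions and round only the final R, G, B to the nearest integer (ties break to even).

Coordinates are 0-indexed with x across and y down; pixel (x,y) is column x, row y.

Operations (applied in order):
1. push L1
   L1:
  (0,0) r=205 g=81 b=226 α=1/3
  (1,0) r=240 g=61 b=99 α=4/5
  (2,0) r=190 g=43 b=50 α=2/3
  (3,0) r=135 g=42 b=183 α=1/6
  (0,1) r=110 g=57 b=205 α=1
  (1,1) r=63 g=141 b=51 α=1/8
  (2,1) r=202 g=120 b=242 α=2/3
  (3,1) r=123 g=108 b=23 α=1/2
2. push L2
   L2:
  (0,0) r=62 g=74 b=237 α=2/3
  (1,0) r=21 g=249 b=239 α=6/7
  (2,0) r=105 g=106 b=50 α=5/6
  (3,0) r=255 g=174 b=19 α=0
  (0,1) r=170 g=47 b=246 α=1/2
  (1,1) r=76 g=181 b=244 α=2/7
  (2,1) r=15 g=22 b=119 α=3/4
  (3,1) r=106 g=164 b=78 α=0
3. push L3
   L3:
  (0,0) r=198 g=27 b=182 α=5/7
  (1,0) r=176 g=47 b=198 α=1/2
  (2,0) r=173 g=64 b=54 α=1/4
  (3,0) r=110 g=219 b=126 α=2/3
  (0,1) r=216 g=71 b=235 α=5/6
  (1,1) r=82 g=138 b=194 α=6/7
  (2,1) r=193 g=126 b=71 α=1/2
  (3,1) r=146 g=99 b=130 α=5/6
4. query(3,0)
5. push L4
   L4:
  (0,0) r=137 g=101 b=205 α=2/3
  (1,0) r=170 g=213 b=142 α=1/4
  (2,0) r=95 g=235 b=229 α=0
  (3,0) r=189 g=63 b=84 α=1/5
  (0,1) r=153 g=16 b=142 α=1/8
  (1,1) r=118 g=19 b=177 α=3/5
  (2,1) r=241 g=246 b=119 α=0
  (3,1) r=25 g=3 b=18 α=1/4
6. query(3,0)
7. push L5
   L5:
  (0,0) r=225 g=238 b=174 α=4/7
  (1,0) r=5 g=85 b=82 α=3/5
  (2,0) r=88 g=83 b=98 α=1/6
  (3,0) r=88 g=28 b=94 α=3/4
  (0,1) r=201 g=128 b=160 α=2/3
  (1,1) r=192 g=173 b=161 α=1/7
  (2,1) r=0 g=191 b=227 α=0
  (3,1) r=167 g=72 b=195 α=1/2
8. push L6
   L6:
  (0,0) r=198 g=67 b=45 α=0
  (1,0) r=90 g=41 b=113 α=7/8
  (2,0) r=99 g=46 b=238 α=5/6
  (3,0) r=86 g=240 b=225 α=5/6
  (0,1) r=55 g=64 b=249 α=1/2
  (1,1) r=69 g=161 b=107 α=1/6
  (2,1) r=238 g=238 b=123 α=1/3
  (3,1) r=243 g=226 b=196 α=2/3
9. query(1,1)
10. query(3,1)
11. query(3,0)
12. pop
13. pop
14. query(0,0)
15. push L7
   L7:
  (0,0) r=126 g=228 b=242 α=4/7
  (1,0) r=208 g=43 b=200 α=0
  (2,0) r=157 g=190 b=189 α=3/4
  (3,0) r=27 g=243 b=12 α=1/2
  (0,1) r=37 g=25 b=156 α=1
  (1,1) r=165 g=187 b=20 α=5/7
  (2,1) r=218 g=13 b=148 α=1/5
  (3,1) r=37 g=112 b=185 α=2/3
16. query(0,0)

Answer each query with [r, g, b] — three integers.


(3,0) stack=L1,L2,L3; from [0,0,0]:
after L1 α=1/6: [45/2, 7, 61/2]
after L2 α=0: [45/2, 7, 61/2]
after L3 α=2/3: [485/6, 445/3, 565/6]
= [81, 148, 94]

at x=3,y=0 over L1,L2,L3,L4:
L1 α=1/6: [45/2, 7, 61/2]
L2 α=0: [45/2, 7, 61/2]
L3 α=2/3: [485/6, 445/3, 565/6]
L4 α=1/5: [1537/15, 1969/15, 1382/15]
→ [102, 131, 92]

(1,1) stack=L1,L2,L3,L4,L5,L6; from [0,0,0]:
L1 α=1/8: [63/8, 141/8, 51/8]
L2 α=2/7: [1531/56, 3601/56, 4159/56]
L3 α=6/7: [29083/392, 49969/392, 69343/392]
L4 α=3/5: [98467/980, 61141/980, 173419/980]
L5 α=1/7: [389481/3430, 268193/3430, 599147/3430]
L6 α=1/6: [145605/1372, 126213/1372, 224183/1372]
= [106, 92, 163]

at x=3,y=1 over L1,L2,L3,L4,L5,L6:
after L1 α=1/2: [123/2, 54, 23/2]
after L2 α=0: [123/2, 54, 23/2]
after L3 α=5/6: [1583/12, 183/2, 441/4]
after L4 α=1/4: [1683/16, 555/8, 1395/16]
after L5 α=1/2: [4355/32, 1131/16, 4515/32]
after L6 α=2/3: [19907/96, 8363/48, 17059/96]
→ [207, 174, 178]

(3,0) stack=L1,L2,L3,L4,L5,L6; from [0,0,0]:
L1 α=1/6: [45/2, 7, 61/2]
L2 α=0: [45/2, 7, 61/2]
L3 α=2/3: [485/6, 445/3, 565/6]
L4 α=1/5: [1537/15, 1969/15, 1382/15]
L5 α=3/4: [5497/60, 3229/60, 1403/15]
L6 α=5/6: [31297/360, 75229/360, 9139/45]
→ [87, 209, 203]

query (0,0) [L1,L2,L3,L4] — begin 0,0,0
L1 α=1/3: [205/3, 27, 226/3]
L2 α=2/3: [577/9, 175/3, 1648/9]
L3 α=5/7: [10064/63, 755/21, 11486/63]
L4 α=2/3: [27326/189, 4997/63, 37316/189]
→ [145, 79, 197]

query (0,0) [L1,L2,L3,L4,L7] — begin 0,0,0
L1 α=1/3: [205/3, 27, 226/3]
L2 α=2/3: [577/9, 175/3, 1648/9]
L3 α=5/7: [10064/63, 755/21, 11486/63]
L4 α=2/3: [27326/189, 4997/63, 37316/189]
L7 α=4/7: [59078/441, 24149/147, 98300/441]
rounded: [134, 164, 223]


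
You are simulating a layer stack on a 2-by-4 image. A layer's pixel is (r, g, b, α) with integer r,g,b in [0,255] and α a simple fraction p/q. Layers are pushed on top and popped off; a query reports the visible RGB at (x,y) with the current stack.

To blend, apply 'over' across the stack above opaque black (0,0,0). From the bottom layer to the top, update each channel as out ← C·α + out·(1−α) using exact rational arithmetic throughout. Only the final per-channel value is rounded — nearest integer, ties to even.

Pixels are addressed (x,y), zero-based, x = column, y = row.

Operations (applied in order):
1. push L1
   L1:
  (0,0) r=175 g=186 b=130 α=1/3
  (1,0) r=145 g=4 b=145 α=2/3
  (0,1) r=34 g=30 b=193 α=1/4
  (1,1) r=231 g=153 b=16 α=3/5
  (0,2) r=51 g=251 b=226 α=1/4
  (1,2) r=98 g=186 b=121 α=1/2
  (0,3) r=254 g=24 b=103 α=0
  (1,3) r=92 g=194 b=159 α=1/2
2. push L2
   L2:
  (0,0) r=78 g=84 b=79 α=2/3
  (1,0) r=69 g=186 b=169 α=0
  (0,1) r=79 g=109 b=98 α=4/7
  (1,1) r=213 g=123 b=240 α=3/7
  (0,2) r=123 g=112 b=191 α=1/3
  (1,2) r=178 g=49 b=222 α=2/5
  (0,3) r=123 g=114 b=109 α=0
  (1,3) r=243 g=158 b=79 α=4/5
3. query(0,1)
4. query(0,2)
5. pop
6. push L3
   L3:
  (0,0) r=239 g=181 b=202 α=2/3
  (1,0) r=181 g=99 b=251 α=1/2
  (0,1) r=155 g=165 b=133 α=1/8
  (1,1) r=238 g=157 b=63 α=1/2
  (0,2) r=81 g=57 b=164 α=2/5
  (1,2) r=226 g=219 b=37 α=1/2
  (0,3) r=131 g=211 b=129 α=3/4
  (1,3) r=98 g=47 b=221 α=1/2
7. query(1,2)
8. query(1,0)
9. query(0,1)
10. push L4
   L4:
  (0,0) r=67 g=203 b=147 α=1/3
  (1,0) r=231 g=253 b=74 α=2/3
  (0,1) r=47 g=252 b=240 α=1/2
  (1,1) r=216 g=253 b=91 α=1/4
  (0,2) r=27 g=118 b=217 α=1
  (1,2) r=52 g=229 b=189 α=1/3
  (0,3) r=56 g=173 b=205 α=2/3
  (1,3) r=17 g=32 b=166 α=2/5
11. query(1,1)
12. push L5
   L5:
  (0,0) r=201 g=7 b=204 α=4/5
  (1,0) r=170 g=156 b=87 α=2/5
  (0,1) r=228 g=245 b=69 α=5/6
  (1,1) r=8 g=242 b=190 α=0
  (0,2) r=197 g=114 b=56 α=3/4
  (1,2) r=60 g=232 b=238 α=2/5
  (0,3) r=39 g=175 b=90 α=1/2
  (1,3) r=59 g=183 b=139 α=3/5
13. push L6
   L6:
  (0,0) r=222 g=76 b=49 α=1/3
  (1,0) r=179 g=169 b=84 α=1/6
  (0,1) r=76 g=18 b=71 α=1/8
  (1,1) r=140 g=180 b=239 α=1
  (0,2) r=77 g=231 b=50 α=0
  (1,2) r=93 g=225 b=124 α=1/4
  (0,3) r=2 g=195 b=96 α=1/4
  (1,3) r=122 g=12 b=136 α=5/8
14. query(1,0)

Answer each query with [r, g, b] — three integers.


query (0,1) [L1,L2] — begin 0,0,0
L1 α=1/4: [17/2, 15/2, 193/4]
L2 α=4/7: [683/14, 131/2, 2147/28]
→ [49, 66, 77]

query (0,2) [L1,L2] — begin 0,0,0
+L1 (α=1/4) → [51/4, 251/4, 113/2]
+L2 (α=1/3) → [99/2, 475/6, 304/3]
rounded: [50, 79, 101]

(1,2) stack=L1,L3; from [0,0,0]:
L1 α=1/2: [49, 93, 121/2]
L3 α=1/2: [275/2, 156, 195/4]
rounded: [138, 156, 49]

(1,0) stack=L1,L3; from [0,0,0]:
after L1 α=2/3: [290/3, 8/3, 290/3]
after L3 α=1/2: [833/6, 305/6, 1043/6]
→ [139, 51, 174]

query (0,1) [L1,L3] — begin 0,0,0
+L1 (α=1/4) → [17/2, 15/2, 193/4]
+L3 (α=1/8) → [429/16, 435/16, 1883/32]
rounded: [27, 27, 59]

at x=1,y=1 over L1,L3,L4:
+L1 (α=3/5) → [693/5, 459/5, 48/5]
+L3 (α=1/2) → [1883/10, 622/5, 363/10]
+L4 (α=1/4) → [7809/40, 3131/20, 1999/40]
rounded: [195, 157, 50]

query (1,0) [L1,L3,L4,L5,L6] — begin 0,0,0
+L1 (α=2/3) → [290/3, 8/3, 290/3]
+L3 (α=1/2) → [833/6, 305/6, 1043/6]
+L4 (α=2/3) → [3605/18, 3341/18, 1931/18]
+L5 (α=2/5) → [1129/6, 5213/30, 595/6]
+L6 (α=1/6) → [6719/36, 6227/36, 3479/36]
→ [187, 173, 97]


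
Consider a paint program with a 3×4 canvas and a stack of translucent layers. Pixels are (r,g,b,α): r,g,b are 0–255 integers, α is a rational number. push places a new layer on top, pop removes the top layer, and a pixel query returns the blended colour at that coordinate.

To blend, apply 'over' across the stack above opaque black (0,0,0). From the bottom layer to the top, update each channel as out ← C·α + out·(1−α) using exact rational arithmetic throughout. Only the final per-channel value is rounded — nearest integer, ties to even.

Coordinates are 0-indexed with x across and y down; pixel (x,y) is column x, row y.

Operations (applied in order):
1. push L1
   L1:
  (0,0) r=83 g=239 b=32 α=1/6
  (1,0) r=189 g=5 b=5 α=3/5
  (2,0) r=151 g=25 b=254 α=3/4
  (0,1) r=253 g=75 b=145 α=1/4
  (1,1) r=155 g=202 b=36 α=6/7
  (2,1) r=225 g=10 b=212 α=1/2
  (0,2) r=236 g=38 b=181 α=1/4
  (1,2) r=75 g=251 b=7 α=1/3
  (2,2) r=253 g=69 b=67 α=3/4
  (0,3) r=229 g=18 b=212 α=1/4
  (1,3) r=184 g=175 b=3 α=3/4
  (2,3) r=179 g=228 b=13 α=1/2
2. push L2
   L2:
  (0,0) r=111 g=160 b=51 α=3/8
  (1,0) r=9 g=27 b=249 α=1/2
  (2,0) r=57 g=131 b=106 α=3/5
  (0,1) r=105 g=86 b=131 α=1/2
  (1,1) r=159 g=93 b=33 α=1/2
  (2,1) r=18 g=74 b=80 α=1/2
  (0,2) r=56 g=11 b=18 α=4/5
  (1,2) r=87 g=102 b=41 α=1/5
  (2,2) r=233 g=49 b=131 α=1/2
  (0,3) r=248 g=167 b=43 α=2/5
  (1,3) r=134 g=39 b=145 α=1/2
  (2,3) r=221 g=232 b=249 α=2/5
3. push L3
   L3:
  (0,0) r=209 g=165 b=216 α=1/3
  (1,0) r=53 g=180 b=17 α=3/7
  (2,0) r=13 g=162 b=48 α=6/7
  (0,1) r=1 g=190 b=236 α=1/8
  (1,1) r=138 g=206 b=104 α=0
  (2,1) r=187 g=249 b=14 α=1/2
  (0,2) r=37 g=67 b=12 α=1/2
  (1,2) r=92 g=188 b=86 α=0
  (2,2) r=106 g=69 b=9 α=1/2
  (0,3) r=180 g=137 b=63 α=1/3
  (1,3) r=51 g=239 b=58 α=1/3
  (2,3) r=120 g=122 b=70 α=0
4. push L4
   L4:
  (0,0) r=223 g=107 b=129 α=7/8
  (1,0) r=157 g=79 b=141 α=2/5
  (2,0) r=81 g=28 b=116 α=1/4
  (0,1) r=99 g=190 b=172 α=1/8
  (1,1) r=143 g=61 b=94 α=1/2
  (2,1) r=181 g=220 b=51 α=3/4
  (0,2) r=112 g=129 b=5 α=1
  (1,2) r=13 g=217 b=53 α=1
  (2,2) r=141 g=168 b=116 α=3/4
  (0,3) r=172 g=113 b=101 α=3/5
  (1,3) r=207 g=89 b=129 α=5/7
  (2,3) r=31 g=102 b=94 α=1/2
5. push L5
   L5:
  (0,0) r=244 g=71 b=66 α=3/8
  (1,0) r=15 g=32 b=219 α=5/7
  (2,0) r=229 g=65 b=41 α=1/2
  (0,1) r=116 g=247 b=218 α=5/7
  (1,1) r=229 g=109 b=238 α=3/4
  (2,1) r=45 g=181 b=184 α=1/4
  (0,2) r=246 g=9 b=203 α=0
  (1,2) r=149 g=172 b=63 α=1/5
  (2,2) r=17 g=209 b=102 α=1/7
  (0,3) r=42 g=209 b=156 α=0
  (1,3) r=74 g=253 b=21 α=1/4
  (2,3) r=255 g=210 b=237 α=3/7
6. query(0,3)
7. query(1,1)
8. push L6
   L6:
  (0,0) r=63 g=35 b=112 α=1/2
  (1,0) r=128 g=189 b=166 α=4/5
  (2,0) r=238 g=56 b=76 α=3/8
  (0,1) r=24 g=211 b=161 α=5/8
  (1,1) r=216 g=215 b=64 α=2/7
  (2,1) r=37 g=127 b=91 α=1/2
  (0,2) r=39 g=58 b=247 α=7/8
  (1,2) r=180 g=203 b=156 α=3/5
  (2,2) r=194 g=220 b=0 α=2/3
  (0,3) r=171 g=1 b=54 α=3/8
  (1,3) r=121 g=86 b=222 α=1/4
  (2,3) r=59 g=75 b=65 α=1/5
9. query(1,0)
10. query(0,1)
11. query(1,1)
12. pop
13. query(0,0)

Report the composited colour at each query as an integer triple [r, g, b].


at x=0,y=3 over L1,L2,L3,L4,L5:
+L1 (α=1/4) → [229/4, 9/2, 53]
+L2 (α=2/5) → [2671/20, 139/2, 49]
+L3 (α=1/3) → [4471/30, 92, 161/3]
+L4 (α=3/5) → [12211/75, 523/5, 1231/15]
+L5 (α=0) → [12211/75, 523/5, 1231/15]
rounded: [163, 105, 82]

at x=1,y=1 over L1,L2,L3,L4,L5:
L1 α=6/7: [930/7, 1212/7, 216/7]
L2 α=1/2: [2043/14, 1863/14, 447/14]
L3 α=0: [2043/14, 1863/14, 447/14]
L4 α=1/2: [4045/28, 2717/28, 1763/28]
L5 α=3/4: [23281/112, 11873/112, 21755/112]
rounded: [208, 106, 194]

query (1,0) [L1,L2,L3,L4,L5,L6] — begin 0,0,0
after L1 α=3/5: [567/5, 3, 3]
after L2 α=1/2: [306/5, 15, 126]
after L3 α=3/7: [2019/35, 600/7, 555/7]
after L4 α=2/5: [17047/175, 2906/35, 3639/35]
after L5 α=5/7: [47219/1225, 11412/245, 45603/245]
after L6 α=4/5: [674419/6125, 196632/1225, 208283/1225]
rounded: [110, 161, 170]

at x=0,y=1 over L1,L2,L3,L4,L5,L6:
+L1 (α=1/4) → [253/4, 75/4, 145/4]
+L2 (α=1/2) → [673/8, 419/8, 669/8]
+L3 (α=1/8) → [4719/64, 4453/64, 6571/64]
+L4 (α=1/8) → [39369/512, 43331/512, 57005/512]
+L5 (α=5/7) → [187849/1792, 359491/1792, 336045/1792]
+L6 (α=5/8) → [778587/14336, 2969033/14336, 2450695/14336]
rounded: [54, 207, 171]

at x=1,y=1 over L1,L2,L3,L4,L5,L6:
after L1 α=6/7: [930/7, 1212/7, 216/7]
after L2 α=1/2: [2043/14, 1863/14, 447/14]
after L3 α=0: [2043/14, 1863/14, 447/14]
after L4 α=1/2: [4045/28, 2717/28, 1763/28]
after L5 α=3/4: [23281/112, 11873/112, 21755/112]
after L6 α=2/7: [164789/784, 107525/784, 123111/784]
→ [210, 137, 157]

query (0,0) [L1,L2,L3,L4,L5] — begin 0,0,0
+L1 (α=1/6) → [83/6, 239/6, 16/3]
+L2 (α=3/8) → [2413/48, 4075/48, 539/24]
+L3 (α=1/3) → [7429/72, 8035/72, 3131/36]
+L4 (α=7/8) → [119821/576, 61963/576, 35639/288]
+L5 (α=3/8) → [1020737/4608, 432503/4608, 235219/2304]
= [222, 94, 102]


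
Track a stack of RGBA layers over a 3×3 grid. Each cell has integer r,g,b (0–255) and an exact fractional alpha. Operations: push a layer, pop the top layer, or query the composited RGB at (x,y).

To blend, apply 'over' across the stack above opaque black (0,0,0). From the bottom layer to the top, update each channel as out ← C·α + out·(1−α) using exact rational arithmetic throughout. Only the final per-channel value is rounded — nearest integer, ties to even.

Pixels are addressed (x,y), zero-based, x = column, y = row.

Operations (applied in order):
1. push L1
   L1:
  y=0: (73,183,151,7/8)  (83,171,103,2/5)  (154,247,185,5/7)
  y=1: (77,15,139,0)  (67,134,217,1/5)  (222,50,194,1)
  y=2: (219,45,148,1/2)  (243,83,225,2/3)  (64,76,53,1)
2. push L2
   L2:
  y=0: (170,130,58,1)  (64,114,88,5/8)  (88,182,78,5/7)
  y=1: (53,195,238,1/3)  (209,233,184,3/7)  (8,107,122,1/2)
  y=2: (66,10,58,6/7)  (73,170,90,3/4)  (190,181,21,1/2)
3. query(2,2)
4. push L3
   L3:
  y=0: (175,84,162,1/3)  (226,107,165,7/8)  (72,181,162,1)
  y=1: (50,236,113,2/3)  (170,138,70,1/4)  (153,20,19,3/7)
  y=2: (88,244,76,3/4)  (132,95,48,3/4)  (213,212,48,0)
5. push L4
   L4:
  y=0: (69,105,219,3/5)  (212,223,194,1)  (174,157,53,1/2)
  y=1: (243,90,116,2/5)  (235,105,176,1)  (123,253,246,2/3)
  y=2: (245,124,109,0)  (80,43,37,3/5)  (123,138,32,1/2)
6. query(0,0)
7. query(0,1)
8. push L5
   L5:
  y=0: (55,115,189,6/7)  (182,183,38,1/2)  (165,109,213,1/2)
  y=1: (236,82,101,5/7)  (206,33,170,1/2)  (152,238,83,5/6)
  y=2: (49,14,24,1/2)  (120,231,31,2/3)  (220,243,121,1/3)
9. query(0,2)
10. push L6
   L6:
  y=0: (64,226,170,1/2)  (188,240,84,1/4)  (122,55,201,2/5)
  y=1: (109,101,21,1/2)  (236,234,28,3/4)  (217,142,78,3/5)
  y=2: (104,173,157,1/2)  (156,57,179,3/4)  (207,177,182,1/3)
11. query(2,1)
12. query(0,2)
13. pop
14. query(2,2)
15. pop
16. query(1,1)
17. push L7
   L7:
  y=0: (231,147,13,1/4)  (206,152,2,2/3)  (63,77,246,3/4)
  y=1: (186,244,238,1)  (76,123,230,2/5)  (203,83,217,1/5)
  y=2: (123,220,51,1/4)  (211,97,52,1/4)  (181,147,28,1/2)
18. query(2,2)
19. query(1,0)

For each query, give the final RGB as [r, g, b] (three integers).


at x=2,y=2 over L1,L2:
+L1 (α=1) → [64, 76, 53]
+L2 (α=1/2) → [127, 257/2, 37]
rounded: [127, 128, 37]

query (0,0) [L1,L2,L3,L4] — begin 0,0,0
+L1 (α=7/8) → [511/8, 1281/8, 1057/8]
+L2 (α=1) → [170, 130, 58]
+L3 (α=1/3) → [515/3, 344/3, 278/3]
+L4 (α=3/5) → [1651/15, 1633/15, 2527/15]
= [110, 109, 168]

query (0,1) [L1,L2,L3,L4] — begin 0,0,0
L1 α=0: [0, 0, 0]
L2 α=1/3: [53/3, 65, 238/3]
L3 α=2/3: [353/9, 179, 916/9]
L4 α=2/5: [1811/15, 717/5, 1612/15]
= [121, 143, 107]

at x=0,y=2 over L1,L2,L3,L4,L5:
+L1 (α=1/2) → [219/2, 45/2, 74]
+L2 (α=6/7) → [1011/14, 165/14, 422/7]
+L3 (α=3/4) → [4707/56, 10413/56, 1009/14]
+L4 (α=0) → [4707/56, 10413/56, 1009/14]
+L5 (α=1/2) → [7451/112, 11197/112, 1345/28]
rounded: [67, 100, 48]

(2,1) stack=L1,L2,L3,L4,L5,L6; from [0,0,0]:
after L1 α=1: [222, 50, 194]
after L2 α=1/2: [115, 157/2, 158]
after L3 α=3/7: [919/7, 374/7, 689/7]
after L4 α=2/3: [2641/21, 3916/21, 4133/21]
after L5 α=5/6: [18601/126, 14453/63, 6424/63]
after L6 α=3/5: [59614/315, 55744/315, 5518/63]
= [189, 177, 88]

(0,2) stack=L1,L2,L3,L4,L5,L6; from [0,0,0]:
+L1 (α=1/2) → [219/2, 45/2, 74]
+L2 (α=6/7) → [1011/14, 165/14, 422/7]
+L3 (α=3/4) → [4707/56, 10413/56, 1009/14]
+L4 (α=0) → [4707/56, 10413/56, 1009/14]
+L5 (α=1/2) → [7451/112, 11197/112, 1345/28]
+L6 (α=1/2) → [19099/224, 30573/224, 5741/56]
= [85, 136, 103]

query (2,2) [L1,L2,L3,L4,L5] — begin 0,0,0
after L1 α=1: [64, 76, 53]
after L2 α=1/2: [127, 257/2, 37]
after L3 α=0: [127, 257/2, 37]
after L4 α=1/2: [125, 533/4, 69/2]
after L5 α=1/3: [470/3, 1019/6, 190/3]
= [157, 170, 63]

(1,1) stack=L1,L2,L3,L4; from [0,0,0]:
+L1 (α=1/5) → [67/5, 134/5, 217/5]
+L2 (α=3/7) → [3403/35, 4031/35, 3628/35]
+L3 (α=1/4) → [16159/140, 16923/140, 6667/70]
+L4 (α=1) → [235, 105, 176]
rounded: [235, 105, 176]

(2,2) stack=L1,L2,L3,L4,L7; from [0,0,0]:
+L1 (α=1) → [64, 76, 53]
+L2 (α=1/2) → [127, 257/2, 37]
+L3 (α=0) → [127, 257/2, 37]
+L4 (α=1/2) → [125, 533/4, 69/2]
+L7 (α=1/2) → [153, 1121/8, 125/4]
rounded: [153, 140, 31]

query (1,0) [L1,L2,L3,L4,L7] — begin 0,0,0
+L1 (α=2/5) → [166/5, 342/5, 206/5]
+L2 (α=5/8) → [1049/20, 969/10, 1409/20]
+L3 (α=7/8) → [32689/160, 8459/80, 24509/160]
+L4 (α=1) → [212, 223, 194]
+L7 (α=2/3) → [208, 527/3, 66]
= [208, 176, 66]


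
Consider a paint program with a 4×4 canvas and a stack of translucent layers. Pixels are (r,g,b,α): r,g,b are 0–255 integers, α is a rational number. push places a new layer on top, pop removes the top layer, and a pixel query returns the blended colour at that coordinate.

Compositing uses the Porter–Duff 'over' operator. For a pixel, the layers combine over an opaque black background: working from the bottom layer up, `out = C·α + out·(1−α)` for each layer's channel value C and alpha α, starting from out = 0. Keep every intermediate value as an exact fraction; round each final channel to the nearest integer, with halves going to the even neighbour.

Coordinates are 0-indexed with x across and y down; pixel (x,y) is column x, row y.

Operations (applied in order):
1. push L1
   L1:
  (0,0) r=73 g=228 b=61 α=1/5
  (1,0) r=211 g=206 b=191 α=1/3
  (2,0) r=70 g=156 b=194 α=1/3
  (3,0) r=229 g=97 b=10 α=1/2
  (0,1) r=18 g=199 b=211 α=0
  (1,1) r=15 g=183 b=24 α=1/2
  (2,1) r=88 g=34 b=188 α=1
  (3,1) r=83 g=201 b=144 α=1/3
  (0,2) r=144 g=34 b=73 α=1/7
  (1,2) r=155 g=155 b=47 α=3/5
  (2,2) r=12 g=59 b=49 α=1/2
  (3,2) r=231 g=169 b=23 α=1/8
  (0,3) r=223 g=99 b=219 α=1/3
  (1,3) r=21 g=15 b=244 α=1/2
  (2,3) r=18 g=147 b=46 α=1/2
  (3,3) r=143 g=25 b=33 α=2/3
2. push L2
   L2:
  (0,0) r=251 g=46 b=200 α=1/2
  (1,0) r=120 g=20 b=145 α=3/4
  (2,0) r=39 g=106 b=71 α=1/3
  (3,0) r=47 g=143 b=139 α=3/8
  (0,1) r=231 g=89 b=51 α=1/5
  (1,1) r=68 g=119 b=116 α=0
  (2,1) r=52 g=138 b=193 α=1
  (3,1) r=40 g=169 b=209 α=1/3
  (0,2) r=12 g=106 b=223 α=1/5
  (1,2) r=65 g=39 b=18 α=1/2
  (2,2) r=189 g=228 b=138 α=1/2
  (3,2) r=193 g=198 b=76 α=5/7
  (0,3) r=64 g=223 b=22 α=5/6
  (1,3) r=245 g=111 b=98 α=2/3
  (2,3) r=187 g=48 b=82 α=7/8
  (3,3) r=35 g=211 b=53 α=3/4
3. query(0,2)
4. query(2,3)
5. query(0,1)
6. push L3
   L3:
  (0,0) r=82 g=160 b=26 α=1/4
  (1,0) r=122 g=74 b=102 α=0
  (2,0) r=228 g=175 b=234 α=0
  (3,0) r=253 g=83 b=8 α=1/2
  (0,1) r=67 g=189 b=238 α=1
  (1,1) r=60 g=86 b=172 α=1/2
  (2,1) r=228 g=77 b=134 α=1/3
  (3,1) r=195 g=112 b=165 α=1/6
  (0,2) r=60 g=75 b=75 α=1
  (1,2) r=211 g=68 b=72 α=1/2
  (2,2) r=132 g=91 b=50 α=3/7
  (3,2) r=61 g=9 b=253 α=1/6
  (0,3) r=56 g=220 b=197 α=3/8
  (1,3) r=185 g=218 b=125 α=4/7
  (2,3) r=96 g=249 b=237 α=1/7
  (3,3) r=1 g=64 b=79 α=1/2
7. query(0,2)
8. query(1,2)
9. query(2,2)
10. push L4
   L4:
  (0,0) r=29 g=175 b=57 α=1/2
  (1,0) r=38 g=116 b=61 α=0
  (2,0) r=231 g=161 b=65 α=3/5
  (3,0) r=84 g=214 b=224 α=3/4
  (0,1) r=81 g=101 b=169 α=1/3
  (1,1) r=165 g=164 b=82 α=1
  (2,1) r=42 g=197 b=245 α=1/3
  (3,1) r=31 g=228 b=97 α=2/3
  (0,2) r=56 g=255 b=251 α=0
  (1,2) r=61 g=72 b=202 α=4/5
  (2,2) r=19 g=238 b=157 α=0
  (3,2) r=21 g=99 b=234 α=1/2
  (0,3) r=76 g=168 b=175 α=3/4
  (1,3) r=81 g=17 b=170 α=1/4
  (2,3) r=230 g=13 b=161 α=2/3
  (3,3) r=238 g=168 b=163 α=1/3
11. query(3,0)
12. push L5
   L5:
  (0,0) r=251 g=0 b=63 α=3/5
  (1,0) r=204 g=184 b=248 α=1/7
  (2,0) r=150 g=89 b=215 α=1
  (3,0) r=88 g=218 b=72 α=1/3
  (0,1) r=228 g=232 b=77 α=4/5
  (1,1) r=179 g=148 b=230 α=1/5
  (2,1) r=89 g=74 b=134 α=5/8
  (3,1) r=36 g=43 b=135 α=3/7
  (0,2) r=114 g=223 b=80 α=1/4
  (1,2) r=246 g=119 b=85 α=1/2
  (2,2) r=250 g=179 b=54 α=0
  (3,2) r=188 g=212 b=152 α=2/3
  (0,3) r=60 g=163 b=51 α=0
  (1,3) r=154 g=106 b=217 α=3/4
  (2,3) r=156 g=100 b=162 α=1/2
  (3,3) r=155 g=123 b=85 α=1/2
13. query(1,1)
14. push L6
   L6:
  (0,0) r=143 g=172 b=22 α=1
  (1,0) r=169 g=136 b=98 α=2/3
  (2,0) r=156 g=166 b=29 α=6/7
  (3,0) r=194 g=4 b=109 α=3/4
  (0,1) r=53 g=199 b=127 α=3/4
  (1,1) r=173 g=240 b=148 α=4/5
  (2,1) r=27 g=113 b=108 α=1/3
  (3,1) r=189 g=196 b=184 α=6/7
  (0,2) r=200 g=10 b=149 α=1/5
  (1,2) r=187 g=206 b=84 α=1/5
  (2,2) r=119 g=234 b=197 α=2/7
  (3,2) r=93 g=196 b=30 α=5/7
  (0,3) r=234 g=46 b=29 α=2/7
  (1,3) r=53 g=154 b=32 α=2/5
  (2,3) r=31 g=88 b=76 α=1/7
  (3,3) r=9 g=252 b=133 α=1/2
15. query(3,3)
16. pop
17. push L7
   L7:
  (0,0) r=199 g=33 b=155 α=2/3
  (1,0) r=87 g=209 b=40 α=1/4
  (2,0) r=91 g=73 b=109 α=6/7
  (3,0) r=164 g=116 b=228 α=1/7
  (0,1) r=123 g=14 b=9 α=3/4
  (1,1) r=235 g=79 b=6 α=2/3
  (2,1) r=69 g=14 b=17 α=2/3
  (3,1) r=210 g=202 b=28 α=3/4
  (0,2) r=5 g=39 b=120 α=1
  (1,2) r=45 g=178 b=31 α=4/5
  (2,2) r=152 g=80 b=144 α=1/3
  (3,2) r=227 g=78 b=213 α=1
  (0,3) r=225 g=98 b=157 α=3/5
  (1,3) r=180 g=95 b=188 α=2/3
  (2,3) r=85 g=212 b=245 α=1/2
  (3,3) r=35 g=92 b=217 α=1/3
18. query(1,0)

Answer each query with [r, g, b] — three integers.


(0,2) stack=L1,L2; from [0,0,0]:
+L1 (α=1/7) → [144/7, 34/7, 73/7]
+L2 (α=1/5) → [132/7, 878/35, 1853/35]
rounded: [19, 25, 53]

(2,3) stack=L1,L2; from [0,0,0]:
L1 α=1/2: [9, 147/2, 23]
L2 α=7/8: [659/4, 819/16, 597/8]
rounded: [165, 51, 75]

query (0,1) [L1,L2] — begin 0,0,0
after L1 α=0: [0, 0, 0]
after L2 α=1/5: [231/5, 89/5, 51/5]
= [46, 18, 10]

query (0,2) [L1,L2,L3] — begin 0,0,0
+L1 (α=1/7) → [144/7, 34/7, 73/7]
+L2 (α=1/5) → [132/7, 878/35, 1853/35]
+L3 (α=1) → [60, 75, 75]
rounded: [60, 75, 75]

at x=1,y=2 over L1,L2,L3:
after L1 α=3/5: [93, 93, 141/5]
after L2 α=1/2: [79, 66, 231/10]
after L3 α=1/2: [145, 67, 951/20]
→ [145, 67, 48]

at x=2,y=2 over L1,L2,L3:
L1 α=1/2: [6, 59/2, 49/2]
L2 α=1/2: [195/2, 515/4, 325/4]
L3 α=3/7: [786/7, 788/7, 475/7]
= [112, 113, 68]

query (3,0) [L1,L2,L3,L4] — begin 0,0,0
+L1 (α=1/2) → [229/2, 97/2, 5]
+L2 (α=3/8) → [1427/16, 1343/16, 221/4]
+L3 (α=1/2) → [5475/32, 2671/32, 253/8]
+L4 (α=3/4) → [13539/128, 23215/128, 5629/32]
→ [106, 181, 176]

query (1,1) [L1,L2,L3,L4,L5] — begin 0,0,0
after L1 α=1/2: [15/2, 183/2, 12]
after L2 α=0: [15/2, 183/2, 12]
after L3 α=1/2: [135/4, 355/4, 92]
after L4 α=1: [165, 164, 82]
after L5 α=1/5: [839/5, 804/5, 558/5]
= [168, 161, 112]

(3,3) stack=L1,L2,L3,L4,L5,L6; from [0,0,0]:
+L1 (α=2/3) → [286/3, 50/3, 22]
+L2 (α=3/4) → [601/12, 1949/12, 181/4]
+L3 (α=1/2) → [613/24, 2717/24, 497/8]
+L4 (α=1/3) → [3469/36, 4733/36, 383/4]
+L5 (α=1/2) → [9049/72, 9161/72, 723/8]
+L6 (α=1/2) → [9697/144, 27305/144, 1787/16]
= [67, 190, 112]

(1,0) stack=L1,L2,L3,L4,L5,L7; from [0,0,0]:
L1 α=1/3: [211/3, 206/3, 191/3]
L2 α=3/4: [1291/12, 193/6, 374/3]
L3 α=0: [1291/12, 193/6, 374/3]
L4 α=0: [1291/12, 193/6, 374/3]
L5 α=1/7: [1699/14, 377/7, 996/7]
L7 α=1/4: [6315/56, 1297/14, 817/7]
= [113, 93, 117]


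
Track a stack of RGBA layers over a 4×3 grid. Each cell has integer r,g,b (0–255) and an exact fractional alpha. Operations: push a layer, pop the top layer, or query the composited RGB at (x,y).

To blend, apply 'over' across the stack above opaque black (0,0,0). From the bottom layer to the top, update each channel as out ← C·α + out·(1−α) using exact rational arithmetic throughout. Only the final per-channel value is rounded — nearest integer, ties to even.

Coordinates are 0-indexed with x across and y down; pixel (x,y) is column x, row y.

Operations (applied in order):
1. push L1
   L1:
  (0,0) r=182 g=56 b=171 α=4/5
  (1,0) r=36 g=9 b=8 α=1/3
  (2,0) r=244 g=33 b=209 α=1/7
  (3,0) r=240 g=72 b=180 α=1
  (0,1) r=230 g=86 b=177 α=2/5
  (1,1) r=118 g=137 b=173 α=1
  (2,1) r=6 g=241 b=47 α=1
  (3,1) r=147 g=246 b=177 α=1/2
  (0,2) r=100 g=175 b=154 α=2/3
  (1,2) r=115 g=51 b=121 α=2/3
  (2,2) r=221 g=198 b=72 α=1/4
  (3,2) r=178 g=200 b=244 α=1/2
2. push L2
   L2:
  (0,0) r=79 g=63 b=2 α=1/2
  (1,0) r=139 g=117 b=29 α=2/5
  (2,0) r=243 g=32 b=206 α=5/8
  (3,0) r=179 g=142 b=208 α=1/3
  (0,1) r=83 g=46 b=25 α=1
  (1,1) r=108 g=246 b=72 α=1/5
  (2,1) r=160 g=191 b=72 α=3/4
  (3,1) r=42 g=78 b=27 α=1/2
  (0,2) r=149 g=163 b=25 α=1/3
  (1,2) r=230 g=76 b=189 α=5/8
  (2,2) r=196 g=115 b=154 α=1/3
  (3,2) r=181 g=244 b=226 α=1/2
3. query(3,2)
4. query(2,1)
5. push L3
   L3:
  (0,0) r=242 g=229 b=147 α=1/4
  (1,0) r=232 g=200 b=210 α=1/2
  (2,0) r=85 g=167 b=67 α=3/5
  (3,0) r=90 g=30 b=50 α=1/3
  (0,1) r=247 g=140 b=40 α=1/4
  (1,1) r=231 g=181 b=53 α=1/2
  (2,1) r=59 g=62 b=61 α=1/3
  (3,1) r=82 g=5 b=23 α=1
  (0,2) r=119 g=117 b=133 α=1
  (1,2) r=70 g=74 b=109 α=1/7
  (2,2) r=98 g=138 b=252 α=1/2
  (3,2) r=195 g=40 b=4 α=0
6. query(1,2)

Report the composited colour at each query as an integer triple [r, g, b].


query (3,2) [L1,L2] — begin 0,0,0
after L1 α=1/2: [89, 100, 122]
after L2 α=1/2: [135, 172, 174]
rounded: [135, 172, 174]

query (2,1) [L1,L2] — begin 0,0,0
L1 α=1: [6, 241, 47]
L2 α=3/4: [243/2, 407/2, 263/4]
= [122, 204, 66]

(1,2) stack=L1,L2,L3; from [0,0,0]:
+L1 (α=2/3) → [230/3, 34, 242/3]
+L2 (α=5/8) → [345/2, 241/4, 1187/8]
+L3 (α=1/7) → [1105/7, 871/14, 571/4]
= [158, 62, 143]


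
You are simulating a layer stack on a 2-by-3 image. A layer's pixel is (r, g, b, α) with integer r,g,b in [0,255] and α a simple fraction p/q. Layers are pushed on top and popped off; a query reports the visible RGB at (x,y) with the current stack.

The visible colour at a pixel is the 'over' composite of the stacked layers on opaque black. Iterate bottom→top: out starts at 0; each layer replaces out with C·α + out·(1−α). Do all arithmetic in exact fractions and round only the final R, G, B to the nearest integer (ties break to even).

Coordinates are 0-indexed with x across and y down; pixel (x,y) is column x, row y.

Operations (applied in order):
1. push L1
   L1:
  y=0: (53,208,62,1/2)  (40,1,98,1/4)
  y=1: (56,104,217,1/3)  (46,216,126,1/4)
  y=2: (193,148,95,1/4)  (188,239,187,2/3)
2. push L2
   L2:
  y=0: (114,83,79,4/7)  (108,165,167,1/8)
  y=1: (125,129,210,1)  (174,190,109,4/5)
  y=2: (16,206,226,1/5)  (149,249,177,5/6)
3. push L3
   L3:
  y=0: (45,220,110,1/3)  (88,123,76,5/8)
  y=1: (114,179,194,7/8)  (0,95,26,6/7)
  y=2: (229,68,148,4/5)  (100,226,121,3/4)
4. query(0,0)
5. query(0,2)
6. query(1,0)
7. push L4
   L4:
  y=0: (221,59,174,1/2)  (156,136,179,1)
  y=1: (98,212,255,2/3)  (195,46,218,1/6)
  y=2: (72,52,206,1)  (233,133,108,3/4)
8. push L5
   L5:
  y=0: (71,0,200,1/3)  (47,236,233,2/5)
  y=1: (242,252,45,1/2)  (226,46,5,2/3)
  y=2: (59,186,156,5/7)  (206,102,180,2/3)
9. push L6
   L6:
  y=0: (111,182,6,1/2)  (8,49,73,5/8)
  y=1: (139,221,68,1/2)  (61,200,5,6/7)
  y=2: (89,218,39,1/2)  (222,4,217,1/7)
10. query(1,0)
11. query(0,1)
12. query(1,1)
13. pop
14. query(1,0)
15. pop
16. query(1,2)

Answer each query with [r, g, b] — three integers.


at x=0,y=0 over L1,L2,L3:
+L1 (α=1/2) → [53/2, 104, 31]
+L2 (α=4/7) → [153/2, 92, 409/7]
+L3 (α=1/3) → [66, 404/3, 1588/21]
→ [66, 135, 76]

at x=0,y=2 over L1,L2,L3:
L1 α=1/4: [193/4, 37, 95/4]
L2 α=1/5: [209/5, 354/5, 321/5]
L3 α=4/5: [4789/25, 1714/25, 3281/25]
→ [192, 69, 131]

at x=1,y=0 over L1,L2,L3:
+L1 (α=1/4) → [10, 1/4, 49/2]
+L2 (α=1/8) → [89/4, 667/32, 677/16]
+L3 (α=5/8) → [2027/32, 21681/256, 8111/128]
→ [63, 85, 63]

(1,0) stack=L1,L2,L3,L4,L5,L6; from [0,0,0]:
after L1 α=1/4: [10, 1/4, 49/2]
after L2 α=1/8: [89/4, 667/32, 677/16]
after L3 α=5/8: [2027/32, 21681/256, 8111/128]
after L4 α=1: [156, 136, 179]
after L5 α=2/5: [562/5, 176, 1003/5]
after L6 α=5/8: [943/20, 773/8, 2417/20]
→ [47, 97, 121]

(0,1) stack=L1,L2,L3,L4,L5,L6; from [0,0,0]:
+L1 (α=1/3) → [56/3, 104/3, 217/3]
+L2 (α=1) → [125, 129, 210]
+L3 (α=7/8) → [923/8, 691/4, 196]
+L4 (α=2/3) → [2491/24, 2387/12, 706/3]
+L5 (α=1/2) → [8299/48, 5411/24, 841/6]
+L6 (α=1/2) → [14971/96, 10715/48, 1249/12]
= [156, 223, 104]

at x=1,y=1 over L1,L2,L3,L4,L5,L6:
+L1 (α=1/4) → [23/2, 54, 63/2]
+L2 (α=4/5) → [283/2, 814/5, 187/2]
+L3 (α=6/7) → [283/14, 3664/35, 499/14]
+L4 (α=1/6) → [4145/84, 1993/21, 1849/28]
+L5 (α=2/3) → [42113/252, 3925/63, 2129/84]
+L6 (α=6/7) → [134345/1764, 79525/441, 4649/588]
= [76, 180, 8]

(1,0) stack=L1,L2,L3,L4,L5; from [0,0,0]:
+L1 (α=1/4) → [10, 1/4, 49/2]
+L2 (α=1/8) → [89/4, 667/32, 677/16]
+L3 (α=5/8) → [2027/32, 21681/256, 8111/128]
+L4 (α=1) → [156, 136, 179]
+L5 (α=2/5) → [562/5, 176, 1003/5]
rounded: [112, 176, 201]

(1,2) stack=L1,L2,L3,L4; from [0,0,0]:
+L1 (α=2/3) → [376/3, 478/3, 374/3]
+L2 (α=5/6) → [2611/18, 4213/18, 3029/18]
+L3 (α=3/4) → [8011/72, 16417/72, 9563/72]
+L4 (α=3/4) → [58339/288, 45145/288, 32891/288]
rounded: [203, 157, 114]


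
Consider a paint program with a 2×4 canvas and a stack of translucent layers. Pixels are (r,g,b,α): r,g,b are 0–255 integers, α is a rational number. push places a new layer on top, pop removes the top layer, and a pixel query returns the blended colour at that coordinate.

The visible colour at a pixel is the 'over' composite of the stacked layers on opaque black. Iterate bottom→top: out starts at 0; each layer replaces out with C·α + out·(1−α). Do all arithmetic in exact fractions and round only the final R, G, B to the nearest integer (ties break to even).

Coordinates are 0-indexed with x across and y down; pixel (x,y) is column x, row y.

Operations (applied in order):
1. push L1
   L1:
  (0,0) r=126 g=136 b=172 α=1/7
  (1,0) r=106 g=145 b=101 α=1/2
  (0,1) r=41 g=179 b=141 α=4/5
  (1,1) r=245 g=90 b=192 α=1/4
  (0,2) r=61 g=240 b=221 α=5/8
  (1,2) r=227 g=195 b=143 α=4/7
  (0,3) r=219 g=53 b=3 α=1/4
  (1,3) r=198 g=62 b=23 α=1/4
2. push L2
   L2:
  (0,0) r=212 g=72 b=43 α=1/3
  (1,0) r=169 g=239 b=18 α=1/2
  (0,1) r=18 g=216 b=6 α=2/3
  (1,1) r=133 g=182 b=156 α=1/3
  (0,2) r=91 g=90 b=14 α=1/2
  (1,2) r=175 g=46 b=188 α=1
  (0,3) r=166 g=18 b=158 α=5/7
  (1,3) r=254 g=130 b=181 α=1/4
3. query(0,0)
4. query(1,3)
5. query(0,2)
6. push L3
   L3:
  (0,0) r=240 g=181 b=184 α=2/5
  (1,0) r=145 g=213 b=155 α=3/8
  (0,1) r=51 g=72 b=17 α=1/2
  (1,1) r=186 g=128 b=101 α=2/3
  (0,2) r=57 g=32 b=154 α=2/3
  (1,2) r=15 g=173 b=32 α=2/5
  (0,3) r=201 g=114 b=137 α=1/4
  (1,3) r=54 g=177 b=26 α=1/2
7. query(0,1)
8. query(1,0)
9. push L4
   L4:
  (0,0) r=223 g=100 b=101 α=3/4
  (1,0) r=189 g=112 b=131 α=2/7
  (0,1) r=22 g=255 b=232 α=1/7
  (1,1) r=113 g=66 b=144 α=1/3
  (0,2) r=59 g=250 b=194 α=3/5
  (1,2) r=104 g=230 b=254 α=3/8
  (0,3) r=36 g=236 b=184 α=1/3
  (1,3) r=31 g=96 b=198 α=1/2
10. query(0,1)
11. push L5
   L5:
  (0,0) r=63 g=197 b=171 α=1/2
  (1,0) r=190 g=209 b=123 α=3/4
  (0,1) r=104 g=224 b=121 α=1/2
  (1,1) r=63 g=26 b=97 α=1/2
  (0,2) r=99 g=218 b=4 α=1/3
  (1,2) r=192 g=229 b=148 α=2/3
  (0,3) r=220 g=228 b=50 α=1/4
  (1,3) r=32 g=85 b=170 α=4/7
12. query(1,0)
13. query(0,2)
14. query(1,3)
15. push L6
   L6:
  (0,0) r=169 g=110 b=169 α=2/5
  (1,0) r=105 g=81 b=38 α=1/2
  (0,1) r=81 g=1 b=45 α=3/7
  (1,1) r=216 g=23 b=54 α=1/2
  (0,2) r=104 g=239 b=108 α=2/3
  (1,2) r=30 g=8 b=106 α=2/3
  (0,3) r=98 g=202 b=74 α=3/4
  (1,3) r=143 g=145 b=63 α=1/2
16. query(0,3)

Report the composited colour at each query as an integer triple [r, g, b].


at x=0,y=0 over L1,L2:
+L1 (α=1/7) → [18, 136/7, 172/7]
+L2 (α=1/3) → [248/3, 776/21, 215/7]
= [83, 37, 31]

query (1,3) [L1,L2] — begin 0,0,0
L1 α=1/4: [99/2, 31/2, 23/4]
L2 α=1/4: [805/8, 353/8, 793/16]
= [101, 44, 50]

query (0,2) [L1,L2] — begin 0,0,0
L1 α=5/8: [305/8, 150, 1105/8]
L2 α=1/2: [1033/16, 120, 1217/16]
→ [65, 120, 76]

at x=0,y=1 over L1,L2,L3:
L1 α=4/5: [164/5, 716/5, 564/5]
L2 α=2/3: [344/15, 2876/15, 208/5]
L3 α=1/2: [1109/30, 1978/15, 293/10]
rounded: [37, 132, 29]

query (1,0) [L1,L2,L3] — begin 0,0,0
after L1 α=1/2: [53, 145/2, 101/2]
after L2 α=1/2: [111, 623/4, 137/4]
after L3 α=3/8: [495/4, 5671/32, 2545/32]
rounded: [124, 177, 80]

(0,1) stack=L1,L2,L3,L4; from [0,0,0]:
after L1 α=4/5: [164/5, 716/5, 564/5]
after L2 α=2/3: [344/15, 2876/15, 208/5]
after L3 α=1/2: [1109/30, 1978/15, 293/10]
after L4 α=1/7: [1219/35, 5231/35, 2039/35]
= [35, 149, 58]

query (1,0) [L1,L2,L3,L4,L5] — begin 0,0,0
L1 α=1/2: [53, 145/2, 101/2]
L2 α=1/2: [111, 623/4, 137/4]
L3 α=3/8: [495/4, 5671/32, 2545/32]
L4 α=2/7: [3987/28, 35523/224, 21109/224]
L5 α=3/4: [19947/112, 175971/896, 103765/896]
rounded: [178, 196, 116]

(0,2) stack=L1,L2,L3,L4,L5; from [0,0,0]:
L1 α=5/8: [305/8, 150, 1105/8]
L2 α=1/2: [1033/16, 120, 1217/16]
L3 α=2/3: [2857/48, 184/3, 6145/48]
L4 α=3/5: [1421/24, 2618/15, 20113/120]
L5 α=1/3: [2609/36, 8506/45, 20353/180]
rounded: [72, 189, 113]

(1,3) stack=L1,L2,L3,L4,L5; from [0,0,0]:
+L1 (α=1/4) → [99/2, 31/2, 23/4]
+L2 (α=1/4) → [805/8, 353/8, 793/16]
+L3 (α=1/2) → [1237/16, 1769/16, 1209/32]
+L4 (α=1/2) → [1733/32, 3305/32, 7545/64]
+L5 (α=4/7) → [9295/224, 20795/224, 66155/448]
→ [41, 93, 148]

query (0,3) [L1,L2,L3,L4,L5,L6] — begin 0,0,0
after L1 α=1/4: [219/4, 53/4, 3/4]
after L2 α=5/7: [1879/14, 233/14, 1583/14]
after L3 α=1/4: [8451/56, 2295/56, 6667/56]
after L4 α=1/3: [3153/28, 8903/84, 11819/84]
after L5 α=1/4: [15619/112, 15287/112, 13219/112]
after L6 α=3/4: [48547/448, 83159/448, 38083/448]
= [108, 186, 85]


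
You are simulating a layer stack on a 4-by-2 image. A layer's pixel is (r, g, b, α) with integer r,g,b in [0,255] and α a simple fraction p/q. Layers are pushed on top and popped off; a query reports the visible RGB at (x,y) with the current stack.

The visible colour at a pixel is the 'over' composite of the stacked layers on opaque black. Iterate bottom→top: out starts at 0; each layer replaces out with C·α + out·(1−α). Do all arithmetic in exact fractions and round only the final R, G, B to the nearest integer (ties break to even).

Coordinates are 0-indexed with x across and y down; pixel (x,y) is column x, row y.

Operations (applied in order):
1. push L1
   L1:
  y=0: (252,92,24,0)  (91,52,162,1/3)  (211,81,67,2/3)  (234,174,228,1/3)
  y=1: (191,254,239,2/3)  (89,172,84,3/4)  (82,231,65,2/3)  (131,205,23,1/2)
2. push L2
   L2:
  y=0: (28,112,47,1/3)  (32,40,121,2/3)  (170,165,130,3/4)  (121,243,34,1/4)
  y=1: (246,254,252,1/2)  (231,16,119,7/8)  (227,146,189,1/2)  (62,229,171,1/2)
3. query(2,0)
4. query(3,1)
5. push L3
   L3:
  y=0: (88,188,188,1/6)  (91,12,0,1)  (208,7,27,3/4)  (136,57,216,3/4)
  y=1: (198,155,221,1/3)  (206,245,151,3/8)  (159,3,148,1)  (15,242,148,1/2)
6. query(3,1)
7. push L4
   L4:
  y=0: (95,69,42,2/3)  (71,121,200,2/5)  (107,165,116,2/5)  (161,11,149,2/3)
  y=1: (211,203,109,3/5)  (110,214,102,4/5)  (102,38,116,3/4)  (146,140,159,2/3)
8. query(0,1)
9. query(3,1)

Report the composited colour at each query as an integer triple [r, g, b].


(2,0) stack=L1,L2; from [0,0,0]:
L1 α=2/3: [422/3, 54, 134/3]
L2 α=3/4: [488/3, 549/4, 326/3]
→ [163, 137, 109]

(3,1) stack=L1,L2; from [0,0,0]:
after L1 α=1/2: [131/2, 205/2, 23/2]
after L2 α=1/2: [255/4, 663/4, 365/4]
→ [64, 166, 91]

query (3,1) [L1,L2,L3] — begin 0,0,0
L1 α=1/2: [131/2, 205/2, 23/2]
L2 α=1/2: [255/4, 663/4, 365/4]
L3 α=1/2: [315/8, 1631/8, 957/8]
→ [39, 204, 120]

(0,1) stack=L1,L2,L3,L4; from [0,0,0]:
L1 α=2/3: [382/3, 508/3, 478/3]
L2 α=1/2: [560/3, 635/3, 617/3]
L3 α=1/3: [1714/9, 1735/9, 1897/9]
L4 α=3/5: [1825/9, 8951/45, 6737/45]
→ [203, 199, 150]

at x=3,y=1 over L1,L2,L3,L4:
L1 α=1/2: [131/2, 205/2, 23/2]
L2 α=1/2: [255/4, 663/4, 365/4]
L3 α=1/2: [315/8, 1631/8, 957/8]
L4 α=2/3: [2651/24, 3871/24, 1167/8]
= [110, 161, 146]


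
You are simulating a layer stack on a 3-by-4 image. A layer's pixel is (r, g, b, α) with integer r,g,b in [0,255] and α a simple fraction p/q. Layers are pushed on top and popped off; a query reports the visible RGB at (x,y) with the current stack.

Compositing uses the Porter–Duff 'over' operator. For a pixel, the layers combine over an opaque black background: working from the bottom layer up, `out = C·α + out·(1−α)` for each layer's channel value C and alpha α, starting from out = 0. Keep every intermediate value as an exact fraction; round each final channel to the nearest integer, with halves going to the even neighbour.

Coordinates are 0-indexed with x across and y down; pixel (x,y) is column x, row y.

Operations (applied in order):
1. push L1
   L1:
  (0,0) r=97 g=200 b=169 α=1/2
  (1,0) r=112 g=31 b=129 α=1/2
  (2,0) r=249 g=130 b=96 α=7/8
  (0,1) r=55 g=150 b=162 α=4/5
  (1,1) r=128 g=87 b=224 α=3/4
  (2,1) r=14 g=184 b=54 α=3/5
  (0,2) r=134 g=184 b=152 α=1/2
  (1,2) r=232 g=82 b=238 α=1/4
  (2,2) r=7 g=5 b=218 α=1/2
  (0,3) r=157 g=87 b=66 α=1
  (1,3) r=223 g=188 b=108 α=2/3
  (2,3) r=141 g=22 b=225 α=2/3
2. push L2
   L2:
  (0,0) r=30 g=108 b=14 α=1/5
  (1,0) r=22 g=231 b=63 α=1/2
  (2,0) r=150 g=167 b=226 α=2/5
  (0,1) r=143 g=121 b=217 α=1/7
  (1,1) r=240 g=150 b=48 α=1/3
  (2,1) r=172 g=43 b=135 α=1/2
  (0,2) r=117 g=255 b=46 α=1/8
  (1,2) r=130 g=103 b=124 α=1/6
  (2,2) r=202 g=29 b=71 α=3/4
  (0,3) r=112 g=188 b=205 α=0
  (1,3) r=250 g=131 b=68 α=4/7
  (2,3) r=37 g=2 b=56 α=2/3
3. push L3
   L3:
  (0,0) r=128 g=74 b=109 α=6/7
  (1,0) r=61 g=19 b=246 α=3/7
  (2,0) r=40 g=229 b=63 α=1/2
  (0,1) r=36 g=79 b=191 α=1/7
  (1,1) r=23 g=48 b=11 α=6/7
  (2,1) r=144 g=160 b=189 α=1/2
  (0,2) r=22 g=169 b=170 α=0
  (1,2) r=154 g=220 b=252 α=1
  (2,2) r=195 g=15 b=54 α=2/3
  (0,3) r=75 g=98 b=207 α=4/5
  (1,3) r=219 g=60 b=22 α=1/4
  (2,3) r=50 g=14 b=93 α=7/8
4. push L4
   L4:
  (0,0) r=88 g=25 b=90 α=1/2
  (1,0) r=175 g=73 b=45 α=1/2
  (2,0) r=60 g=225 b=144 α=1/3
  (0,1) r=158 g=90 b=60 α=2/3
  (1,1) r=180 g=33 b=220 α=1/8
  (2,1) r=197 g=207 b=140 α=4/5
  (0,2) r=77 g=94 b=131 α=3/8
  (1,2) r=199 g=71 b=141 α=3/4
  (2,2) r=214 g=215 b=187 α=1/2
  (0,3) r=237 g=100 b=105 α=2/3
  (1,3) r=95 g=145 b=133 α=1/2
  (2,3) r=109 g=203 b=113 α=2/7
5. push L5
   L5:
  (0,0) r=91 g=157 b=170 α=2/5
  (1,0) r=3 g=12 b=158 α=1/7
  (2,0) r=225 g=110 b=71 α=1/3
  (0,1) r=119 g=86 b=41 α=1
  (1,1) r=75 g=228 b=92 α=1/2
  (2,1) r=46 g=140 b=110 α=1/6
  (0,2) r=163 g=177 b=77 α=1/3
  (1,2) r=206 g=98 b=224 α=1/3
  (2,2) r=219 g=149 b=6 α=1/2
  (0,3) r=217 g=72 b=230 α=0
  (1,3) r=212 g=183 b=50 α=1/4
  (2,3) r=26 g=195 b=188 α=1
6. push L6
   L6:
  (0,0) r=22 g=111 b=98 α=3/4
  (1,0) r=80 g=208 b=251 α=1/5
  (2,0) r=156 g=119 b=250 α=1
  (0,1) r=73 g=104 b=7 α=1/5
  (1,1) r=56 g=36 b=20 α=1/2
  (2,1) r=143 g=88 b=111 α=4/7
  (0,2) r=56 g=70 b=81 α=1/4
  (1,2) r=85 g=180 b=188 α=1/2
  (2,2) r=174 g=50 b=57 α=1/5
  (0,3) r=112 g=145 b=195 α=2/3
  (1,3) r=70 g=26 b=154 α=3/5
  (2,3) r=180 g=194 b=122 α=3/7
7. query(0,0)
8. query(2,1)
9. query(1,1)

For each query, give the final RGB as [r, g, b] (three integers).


at x=0,y=0 over L1,L2,L3,L4,L5,L6:
after L1 α=1/2: [97/2, 100, 169/2]
after L2 α=1/5: [224/5, 508/5, 352/5]
after L3 α=6/7: [4064/35, 2728/35, 3622/35]
after L4 α=1/2: [3572/35, 3603/70, 3386/35]
after L5 α=2/5: [17086/175, 32789/350, 22058/175]
after L6 α=3/4: [7159/175, 149339/1400, 18377/175]
= [41, 107, 105]

query (2,1) [L1,L2,L3,L4,L5,L6] — begin 0,0,0
L1 α=3/5: [42/5, 552/5, 162/5]
L2 α=1/2: [451/5, 767/10, 837/10]
L3 α=1/2: [1171/10, 2367/20, 2727/20]
L4 α=4/5: [9051/50, 18927/100, 13927/100]
L5 α=1/6: [9511/60, 21727/120, 16127/120]
L6 α=4/7: [2993/20, 35807/280, 4841/40]
rounded: [150, 128, 121]

(1,1) stack=L1,L2,L3,L4,L5,L6; from [0,0,0]:
L1 α=3/4: [96, 261/4, 168]
L2 α=1/3: [144, 187/2, 128]
L3 α=6/7: [282/7, 109/2, 194/7]
L4 α=1/8: [231/4, 829/16, 207/4]
L5 α=1/2: [531/8, 4477/32, 575/8]
L6 α=1/2: [979/16, 5629/64, 735/16]
→ [61, 88, 46]
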